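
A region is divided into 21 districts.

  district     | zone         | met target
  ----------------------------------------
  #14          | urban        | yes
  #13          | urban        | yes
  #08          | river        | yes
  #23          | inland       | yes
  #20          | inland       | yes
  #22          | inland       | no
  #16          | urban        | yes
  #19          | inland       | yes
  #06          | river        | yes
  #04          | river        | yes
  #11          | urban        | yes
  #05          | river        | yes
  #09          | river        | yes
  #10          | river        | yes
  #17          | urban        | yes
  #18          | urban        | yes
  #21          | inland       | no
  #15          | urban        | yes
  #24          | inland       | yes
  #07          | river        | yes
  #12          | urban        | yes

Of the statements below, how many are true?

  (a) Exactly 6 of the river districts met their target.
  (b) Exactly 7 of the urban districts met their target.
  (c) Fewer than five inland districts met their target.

1

(a) river: |A| = 7, |A ∩ B| = 7; needs |A ∩ B| = 6 — false.
(b) urban: |A| = 8, |A ∩ B| = 8; needs |A ∩ B| = 7 — false.
(c) inland: |A| = 6, |A ∩ B| = 4; needs |A ∩ B| < 5 — true.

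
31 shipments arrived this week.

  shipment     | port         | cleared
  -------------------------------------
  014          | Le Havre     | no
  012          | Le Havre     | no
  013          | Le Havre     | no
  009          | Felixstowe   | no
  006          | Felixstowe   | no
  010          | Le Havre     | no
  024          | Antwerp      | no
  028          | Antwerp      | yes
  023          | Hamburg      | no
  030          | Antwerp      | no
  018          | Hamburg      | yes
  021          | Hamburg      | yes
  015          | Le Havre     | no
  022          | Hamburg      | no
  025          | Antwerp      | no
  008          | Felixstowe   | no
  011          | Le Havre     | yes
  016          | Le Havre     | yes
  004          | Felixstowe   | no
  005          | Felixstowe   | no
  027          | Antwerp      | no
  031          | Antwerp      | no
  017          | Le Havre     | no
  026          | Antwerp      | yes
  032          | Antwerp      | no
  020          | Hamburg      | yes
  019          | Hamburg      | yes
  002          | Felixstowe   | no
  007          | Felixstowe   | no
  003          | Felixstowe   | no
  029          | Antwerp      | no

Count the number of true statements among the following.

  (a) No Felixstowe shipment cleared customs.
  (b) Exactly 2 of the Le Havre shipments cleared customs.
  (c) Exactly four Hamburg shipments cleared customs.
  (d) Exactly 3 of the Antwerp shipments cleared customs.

3

(a) Felixstowe: |A| = 8, |A ∩ B| = 0; needs A ∩ B = ∅ (|A ∩ B| = 0) — true.
(b) Le Havre: |A| = 8, |A ∩ B| = 2; needs |A ∩ B| = 2 — true.
(c) Hamburg: |A| = 6, |A ∩ B| = 4; needs |A ∩ B| = 4 — true.
(d) Antwerp: |A| = 9, |A ∩ B| = 2; needs |A ∩ B| = 3 — false.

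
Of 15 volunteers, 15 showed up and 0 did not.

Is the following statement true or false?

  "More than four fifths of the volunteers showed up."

Truth condition: |A ∩ B| / |A| > 4/5.
|A| = 15, |A ∩ B| = 15, |A ∖ B| = 0.
|A ∩ B|/|A| = 15/15, so the statement is true.

True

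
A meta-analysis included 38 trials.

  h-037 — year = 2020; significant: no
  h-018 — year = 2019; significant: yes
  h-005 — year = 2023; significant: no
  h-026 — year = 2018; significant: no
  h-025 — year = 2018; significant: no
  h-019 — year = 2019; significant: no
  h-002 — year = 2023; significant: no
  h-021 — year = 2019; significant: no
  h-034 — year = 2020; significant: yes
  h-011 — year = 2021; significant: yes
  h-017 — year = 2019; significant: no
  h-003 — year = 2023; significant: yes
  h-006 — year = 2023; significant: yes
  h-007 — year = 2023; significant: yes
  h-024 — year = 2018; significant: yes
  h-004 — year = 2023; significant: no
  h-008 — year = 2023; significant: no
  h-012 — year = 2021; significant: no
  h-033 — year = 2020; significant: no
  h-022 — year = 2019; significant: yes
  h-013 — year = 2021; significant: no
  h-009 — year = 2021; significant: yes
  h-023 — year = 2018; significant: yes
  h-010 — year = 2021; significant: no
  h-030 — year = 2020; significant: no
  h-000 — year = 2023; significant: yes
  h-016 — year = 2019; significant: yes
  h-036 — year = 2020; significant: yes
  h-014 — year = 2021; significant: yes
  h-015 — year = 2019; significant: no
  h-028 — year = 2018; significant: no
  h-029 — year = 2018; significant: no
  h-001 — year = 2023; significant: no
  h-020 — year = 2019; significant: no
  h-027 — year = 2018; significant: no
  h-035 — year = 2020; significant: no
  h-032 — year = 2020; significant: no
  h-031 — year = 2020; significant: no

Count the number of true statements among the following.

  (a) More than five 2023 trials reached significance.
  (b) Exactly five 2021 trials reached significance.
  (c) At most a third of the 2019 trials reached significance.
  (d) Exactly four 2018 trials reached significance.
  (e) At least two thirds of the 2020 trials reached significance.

0

(a) 2023: |A| = 9, |A ∩ B| = 4; needs |A ∩ B| > 5 — false.
(b) 2021: |A| = 6, |A ∩ B| = 3; needs |A ∩ B| = 5 — false.
(c) 2019: |A| = 8, |A ∩ B| = 3; needs |A ∩ B| / |A| ≤ 1/3 — false.
(d) 2018: |A| = 7, |A ∩ B| = 2; needs |A ∩ B| = 4 — false.
(e) 2020: |A| = 8, |A ∩ B| = 2; needs |A ∩ B| / |A| ≥ 2/3 — false.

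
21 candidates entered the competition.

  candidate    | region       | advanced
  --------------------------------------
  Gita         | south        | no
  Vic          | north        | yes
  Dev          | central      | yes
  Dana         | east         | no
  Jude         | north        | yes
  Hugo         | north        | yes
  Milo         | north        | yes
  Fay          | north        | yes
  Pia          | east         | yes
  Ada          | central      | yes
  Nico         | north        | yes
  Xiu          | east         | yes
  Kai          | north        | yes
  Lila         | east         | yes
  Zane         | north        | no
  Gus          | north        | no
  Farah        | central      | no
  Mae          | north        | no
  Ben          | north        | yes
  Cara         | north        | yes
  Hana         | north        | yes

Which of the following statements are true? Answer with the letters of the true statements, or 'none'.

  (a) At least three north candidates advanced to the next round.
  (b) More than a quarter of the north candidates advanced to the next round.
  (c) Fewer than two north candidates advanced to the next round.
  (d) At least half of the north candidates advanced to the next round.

(a), (b), (d)

|A| = 13, |A ∩ B| = 10, |A ∖ B| = 3.
(a) |A ∩ B| ≥ 3: holds.
(b) |A ∩ B| / |A| > 1/4: holds.
(c) |A ∩ B| < 2: fails.
(d) |A ∩ B| ≥ |A ∖ B|: holds.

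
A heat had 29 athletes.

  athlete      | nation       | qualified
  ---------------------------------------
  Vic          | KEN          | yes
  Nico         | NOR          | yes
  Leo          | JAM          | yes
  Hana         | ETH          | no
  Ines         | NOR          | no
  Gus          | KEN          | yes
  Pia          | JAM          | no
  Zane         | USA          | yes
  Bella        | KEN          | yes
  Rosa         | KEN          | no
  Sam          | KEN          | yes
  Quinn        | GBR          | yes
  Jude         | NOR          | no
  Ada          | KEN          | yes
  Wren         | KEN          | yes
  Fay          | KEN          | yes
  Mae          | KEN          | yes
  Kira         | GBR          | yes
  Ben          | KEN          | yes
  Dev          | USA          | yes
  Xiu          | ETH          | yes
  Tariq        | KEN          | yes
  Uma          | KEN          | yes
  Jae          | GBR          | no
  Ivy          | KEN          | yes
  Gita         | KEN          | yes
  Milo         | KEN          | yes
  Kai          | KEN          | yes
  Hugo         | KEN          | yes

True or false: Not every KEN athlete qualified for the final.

'Not every KEN athlete qualified for the final' holds iff A ⊄ B (|A ∖ B| ≥ 1).
|A| = 17, |A ∩ B| = 16, |A ∖ B| = 1.
So the statement is true.

True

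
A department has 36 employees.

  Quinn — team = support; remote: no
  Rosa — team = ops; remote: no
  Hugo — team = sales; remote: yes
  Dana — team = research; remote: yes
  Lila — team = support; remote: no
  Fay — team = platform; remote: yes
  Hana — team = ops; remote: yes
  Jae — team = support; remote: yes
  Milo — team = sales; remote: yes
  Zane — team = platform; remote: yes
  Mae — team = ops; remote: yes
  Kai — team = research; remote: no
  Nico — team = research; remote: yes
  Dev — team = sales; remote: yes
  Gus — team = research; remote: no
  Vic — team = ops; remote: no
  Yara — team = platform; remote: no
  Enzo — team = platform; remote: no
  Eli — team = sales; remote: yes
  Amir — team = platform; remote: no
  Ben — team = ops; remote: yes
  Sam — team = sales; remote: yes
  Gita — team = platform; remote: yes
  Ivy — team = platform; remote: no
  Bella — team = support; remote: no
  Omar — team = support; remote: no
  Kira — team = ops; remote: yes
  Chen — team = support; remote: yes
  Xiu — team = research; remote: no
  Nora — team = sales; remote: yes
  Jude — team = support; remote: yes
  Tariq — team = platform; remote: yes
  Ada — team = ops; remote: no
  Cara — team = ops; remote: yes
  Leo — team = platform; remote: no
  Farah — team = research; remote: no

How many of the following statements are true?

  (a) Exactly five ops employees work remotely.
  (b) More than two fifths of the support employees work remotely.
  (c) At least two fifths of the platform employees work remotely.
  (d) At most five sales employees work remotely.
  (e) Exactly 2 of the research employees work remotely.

4

(a) ops: |A| = 8, |A ∩ B| = 5; needs |A ∩ B| = 5 — true.
(b) support: |A| = 7, |A ∩ B| = 3; needs |A ∩ B| / |A| > 2/5 — true.
(c) platform: |A| = 9, |A ∩ B| = 4; needs |A ∩ B| / |A| ≥ 2/5 — true.
(d) sales: |A| = 6, |A ∩ B| = 6; needs |A ∩ B| ≤ 5 — false.
(e) research: |A| = 6, |A ∩ B| = 2; needs |A ∩ B| = 2 — true.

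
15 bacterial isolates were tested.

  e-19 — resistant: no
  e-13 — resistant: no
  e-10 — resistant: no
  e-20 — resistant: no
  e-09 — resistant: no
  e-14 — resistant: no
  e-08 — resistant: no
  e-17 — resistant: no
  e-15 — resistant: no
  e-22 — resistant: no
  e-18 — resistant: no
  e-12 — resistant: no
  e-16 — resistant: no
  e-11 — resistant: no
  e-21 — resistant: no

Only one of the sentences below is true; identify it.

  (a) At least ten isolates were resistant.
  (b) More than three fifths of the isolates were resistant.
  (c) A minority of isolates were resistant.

|A| = 15, |A ∩ B| = 0, |A ∖ B| = 15.
(a) requires |A ∩ B| ≥ 10: false.
(b) requires |A ∩ B| / |A| > 3/5: false.
(c) requires |A ∩ B| < |A ∖ B|: true.

(c)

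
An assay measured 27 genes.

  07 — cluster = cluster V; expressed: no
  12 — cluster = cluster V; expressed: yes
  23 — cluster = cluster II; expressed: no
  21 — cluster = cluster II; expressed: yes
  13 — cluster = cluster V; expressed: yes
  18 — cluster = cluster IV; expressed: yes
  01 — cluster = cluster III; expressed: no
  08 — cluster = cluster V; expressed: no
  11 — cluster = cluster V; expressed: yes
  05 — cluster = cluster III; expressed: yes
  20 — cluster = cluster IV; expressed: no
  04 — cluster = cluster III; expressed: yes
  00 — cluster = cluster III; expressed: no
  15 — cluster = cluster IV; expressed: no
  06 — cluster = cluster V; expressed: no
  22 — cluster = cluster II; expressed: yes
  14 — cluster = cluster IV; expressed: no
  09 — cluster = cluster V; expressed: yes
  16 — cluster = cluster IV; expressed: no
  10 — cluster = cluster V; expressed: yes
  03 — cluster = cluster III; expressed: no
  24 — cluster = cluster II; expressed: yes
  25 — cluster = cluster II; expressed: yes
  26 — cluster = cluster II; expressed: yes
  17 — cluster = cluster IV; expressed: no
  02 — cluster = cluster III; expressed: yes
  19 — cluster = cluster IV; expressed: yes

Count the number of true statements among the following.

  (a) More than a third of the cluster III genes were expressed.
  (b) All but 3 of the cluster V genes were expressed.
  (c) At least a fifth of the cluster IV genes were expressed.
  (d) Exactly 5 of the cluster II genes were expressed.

(a) cluster III: |A| = 6, |A ∩ B| = 3; needs |A ∩ B| / |A| > 1/3 — true.
(b) cluster V: |A| = 8, |A ∩ B| = 5; needs |A ∖ B| = 3 — true.
(c) cluster IV: |A| = 7, |A ∩ B| = 2; needs |A ∩ B| / |A| ≥ 1/5 — true.
(d) cluster II: |A| = 6, |A ∩ B| = 5; needs |A ∩ B| = 5 — true.

4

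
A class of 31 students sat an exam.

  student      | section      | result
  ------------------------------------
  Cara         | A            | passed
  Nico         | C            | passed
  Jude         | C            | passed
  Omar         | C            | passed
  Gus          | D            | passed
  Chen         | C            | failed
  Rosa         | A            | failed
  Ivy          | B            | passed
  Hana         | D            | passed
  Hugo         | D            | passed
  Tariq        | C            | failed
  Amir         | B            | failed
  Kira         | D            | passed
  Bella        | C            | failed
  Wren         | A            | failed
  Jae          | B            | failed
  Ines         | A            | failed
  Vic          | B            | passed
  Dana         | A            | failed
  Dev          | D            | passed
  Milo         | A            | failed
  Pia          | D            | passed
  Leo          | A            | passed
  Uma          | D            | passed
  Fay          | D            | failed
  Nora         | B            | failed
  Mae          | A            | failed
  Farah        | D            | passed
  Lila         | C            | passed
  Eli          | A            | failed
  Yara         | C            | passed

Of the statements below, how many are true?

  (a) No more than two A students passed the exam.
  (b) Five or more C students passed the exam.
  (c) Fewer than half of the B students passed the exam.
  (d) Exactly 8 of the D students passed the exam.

(a) A: |A| = 9, |A ∩ B| = 2; needs |A ∩ B| ≤ 2 — true.
(b) C: |A| = 8, |A ∩ B| = 5; needs |A ∩ B| ≥ 5 — true.
(c) B: |A| = 5, |A ∩ B| = 2; needs |A ∩ B| < |A ∖ B| — true.
(d) D: |A| = 9, |A ∩ B| = 8; needs |A ∩ B| = 8 — true.

4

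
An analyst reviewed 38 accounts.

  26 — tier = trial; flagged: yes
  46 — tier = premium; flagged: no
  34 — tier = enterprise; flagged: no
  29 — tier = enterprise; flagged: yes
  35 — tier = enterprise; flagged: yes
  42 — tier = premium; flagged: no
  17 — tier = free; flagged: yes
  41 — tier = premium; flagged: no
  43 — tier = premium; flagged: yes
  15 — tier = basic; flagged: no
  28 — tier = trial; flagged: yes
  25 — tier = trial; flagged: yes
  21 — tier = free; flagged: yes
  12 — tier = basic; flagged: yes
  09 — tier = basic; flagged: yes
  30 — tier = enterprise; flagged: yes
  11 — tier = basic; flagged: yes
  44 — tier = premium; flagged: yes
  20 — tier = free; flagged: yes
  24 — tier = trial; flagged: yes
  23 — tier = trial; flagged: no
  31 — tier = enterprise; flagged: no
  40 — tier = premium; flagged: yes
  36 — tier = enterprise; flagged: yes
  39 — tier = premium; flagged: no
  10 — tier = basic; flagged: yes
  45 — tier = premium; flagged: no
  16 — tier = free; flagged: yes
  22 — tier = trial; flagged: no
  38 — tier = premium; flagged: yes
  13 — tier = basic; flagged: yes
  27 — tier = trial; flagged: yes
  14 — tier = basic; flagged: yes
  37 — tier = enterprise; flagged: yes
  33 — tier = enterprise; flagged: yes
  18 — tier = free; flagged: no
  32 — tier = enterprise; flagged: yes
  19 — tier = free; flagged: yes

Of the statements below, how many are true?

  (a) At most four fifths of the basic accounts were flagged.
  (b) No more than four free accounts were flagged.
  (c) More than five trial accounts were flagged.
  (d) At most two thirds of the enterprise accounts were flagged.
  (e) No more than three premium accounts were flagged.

0

(a) basic: |A| = 7, |A ∩ B| = 6; needs |A ∩ B| / |A| ≤ 4/5 — false.
(b) free: |A| = 6, |A ∩ B| = 5; needs |A ∩ B| ≤ 4 — false.
(c) trial: |A| = 7, |A ∩ B| = 5; needs |A ∩ B| > 5 — false.
(d) enterprise: |A| = 9, |A ∩ B| = 7; needs |A ∩ B| / |A| ≤ 2/3 — false.
(e) premium: |A| = 9, |A ∩ B| = 4; needs |A ∩ B| ≤ 3 — false.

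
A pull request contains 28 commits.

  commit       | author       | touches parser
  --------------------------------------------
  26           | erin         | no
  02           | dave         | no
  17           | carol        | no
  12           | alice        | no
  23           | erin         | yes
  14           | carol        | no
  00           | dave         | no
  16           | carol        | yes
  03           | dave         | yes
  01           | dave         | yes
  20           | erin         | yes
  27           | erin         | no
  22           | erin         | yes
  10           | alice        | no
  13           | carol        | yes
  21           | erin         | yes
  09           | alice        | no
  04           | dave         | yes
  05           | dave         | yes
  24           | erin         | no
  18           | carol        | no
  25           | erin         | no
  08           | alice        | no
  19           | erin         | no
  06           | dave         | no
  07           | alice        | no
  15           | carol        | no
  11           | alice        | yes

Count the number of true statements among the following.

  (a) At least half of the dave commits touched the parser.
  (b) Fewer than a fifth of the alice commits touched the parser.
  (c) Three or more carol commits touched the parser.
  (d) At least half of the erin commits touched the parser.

(a) dave: |A| = 7, |A ∩ B| = 4; needs |A ∩ B| ≥ |A ∖ B| — true.
(b) alice: |A| = 6, |A ∩ B| = 1; needs |A ∩ B| / |A| < 1/5 — true.
(c) carol: |A| = 6, |A ∩ B| = 2; needs |A ∩ B| ≥ 3 — false.
(d) erin: |A| = 9, |A ∩ B| = 4; needs |A ∩ B| ≥ |A ∖ B| — false.

2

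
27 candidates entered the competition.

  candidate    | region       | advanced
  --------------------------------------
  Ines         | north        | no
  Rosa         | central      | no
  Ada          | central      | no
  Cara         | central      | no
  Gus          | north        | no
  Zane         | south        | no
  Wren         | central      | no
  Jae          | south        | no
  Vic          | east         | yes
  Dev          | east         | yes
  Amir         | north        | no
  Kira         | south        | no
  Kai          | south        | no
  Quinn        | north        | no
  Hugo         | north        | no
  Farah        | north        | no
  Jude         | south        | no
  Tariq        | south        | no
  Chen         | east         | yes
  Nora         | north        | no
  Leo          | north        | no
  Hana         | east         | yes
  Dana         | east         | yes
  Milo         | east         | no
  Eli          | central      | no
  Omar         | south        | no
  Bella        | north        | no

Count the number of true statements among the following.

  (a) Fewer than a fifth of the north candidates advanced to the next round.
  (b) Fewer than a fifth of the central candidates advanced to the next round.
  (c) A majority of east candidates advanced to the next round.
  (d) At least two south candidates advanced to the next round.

(a) north: |A| = 9, |A ∩ B| = 0; needs |A ∩ B| / |A| < 1/5 — true.
(b) central: |A| = 5, |A ∩ B| = 0; needs |A ∩ B| / |A| < 1/5 — true.
(c) east: |A| = 6, |A ∩ B| = 5; needs |A ∩ B| > |A ∖ B| — true.
(d) south: |A| = 7, |A ∩ B| = 0; needs |A ∩ B| ≥ 2 — false.

3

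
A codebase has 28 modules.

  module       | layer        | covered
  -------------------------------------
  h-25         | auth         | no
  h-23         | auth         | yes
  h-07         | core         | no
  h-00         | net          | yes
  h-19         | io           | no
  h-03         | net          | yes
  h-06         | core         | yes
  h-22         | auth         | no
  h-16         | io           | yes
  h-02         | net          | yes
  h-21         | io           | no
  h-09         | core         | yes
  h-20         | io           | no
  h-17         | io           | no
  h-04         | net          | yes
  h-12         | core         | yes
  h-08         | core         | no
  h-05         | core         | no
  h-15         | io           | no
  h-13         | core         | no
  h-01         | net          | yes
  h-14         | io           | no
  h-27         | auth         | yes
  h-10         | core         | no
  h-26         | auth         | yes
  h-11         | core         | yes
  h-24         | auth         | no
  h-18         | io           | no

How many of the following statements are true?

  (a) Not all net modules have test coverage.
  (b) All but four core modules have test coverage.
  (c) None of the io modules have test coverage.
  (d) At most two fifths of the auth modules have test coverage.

(a) net: |A| = 5, |A ∩ B| = 5; needs A ⊄ B (|A ∖ B| ≥ 1) — false.
(b) core: |A| = 9, |A ∩ B| = 4; needs |A ∖ B| = 4 — false.
(c) io: |A| = 8, |A ∩ B| = 1; needs A ∩ B = ∅ (|A ∩ B| = 0) — false.
(d) auth: |A| = 6, |A ∩ B| = 3; needs |A ∩ B| / |A| ≤ 2/5 — false.

0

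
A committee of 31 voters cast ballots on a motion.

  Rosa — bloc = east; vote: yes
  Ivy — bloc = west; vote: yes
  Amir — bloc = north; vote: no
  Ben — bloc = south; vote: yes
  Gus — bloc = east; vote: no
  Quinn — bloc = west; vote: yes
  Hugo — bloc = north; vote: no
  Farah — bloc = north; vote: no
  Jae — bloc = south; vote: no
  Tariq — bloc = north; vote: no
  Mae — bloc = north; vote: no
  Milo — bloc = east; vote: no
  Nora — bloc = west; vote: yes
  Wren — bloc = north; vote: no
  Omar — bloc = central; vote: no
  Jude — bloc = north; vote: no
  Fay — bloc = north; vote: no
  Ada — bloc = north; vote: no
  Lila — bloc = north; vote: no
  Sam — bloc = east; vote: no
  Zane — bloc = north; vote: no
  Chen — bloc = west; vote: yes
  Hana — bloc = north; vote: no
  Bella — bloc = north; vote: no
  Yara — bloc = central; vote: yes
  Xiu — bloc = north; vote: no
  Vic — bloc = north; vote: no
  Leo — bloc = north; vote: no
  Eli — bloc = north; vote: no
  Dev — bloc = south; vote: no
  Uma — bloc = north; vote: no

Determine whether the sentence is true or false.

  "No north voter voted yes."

The determiner here denotes the relation: A ∩ B = ∅ (|A ∩ B| = 0).
|A| = 18, |A ∩ B| = 0, |A ∖ B| = 18.
So the statement is true.

True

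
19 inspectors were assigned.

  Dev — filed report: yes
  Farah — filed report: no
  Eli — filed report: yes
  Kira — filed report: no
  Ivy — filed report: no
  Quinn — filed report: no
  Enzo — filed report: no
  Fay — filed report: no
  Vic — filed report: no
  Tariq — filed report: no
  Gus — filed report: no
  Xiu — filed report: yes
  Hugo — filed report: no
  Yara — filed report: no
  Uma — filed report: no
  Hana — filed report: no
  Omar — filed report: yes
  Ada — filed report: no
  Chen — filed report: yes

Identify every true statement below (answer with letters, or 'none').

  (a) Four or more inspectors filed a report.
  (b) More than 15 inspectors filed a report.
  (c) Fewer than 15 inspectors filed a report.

(a), (c)

|A| = 19, |A ∩ B| = 5, |A ∖ B| = 14.
(a) |A ∩ B| ≥ 4: holds.
(b) |A ∩ B| > 15: fails.
(c) |A ∩ B| < 15: holds.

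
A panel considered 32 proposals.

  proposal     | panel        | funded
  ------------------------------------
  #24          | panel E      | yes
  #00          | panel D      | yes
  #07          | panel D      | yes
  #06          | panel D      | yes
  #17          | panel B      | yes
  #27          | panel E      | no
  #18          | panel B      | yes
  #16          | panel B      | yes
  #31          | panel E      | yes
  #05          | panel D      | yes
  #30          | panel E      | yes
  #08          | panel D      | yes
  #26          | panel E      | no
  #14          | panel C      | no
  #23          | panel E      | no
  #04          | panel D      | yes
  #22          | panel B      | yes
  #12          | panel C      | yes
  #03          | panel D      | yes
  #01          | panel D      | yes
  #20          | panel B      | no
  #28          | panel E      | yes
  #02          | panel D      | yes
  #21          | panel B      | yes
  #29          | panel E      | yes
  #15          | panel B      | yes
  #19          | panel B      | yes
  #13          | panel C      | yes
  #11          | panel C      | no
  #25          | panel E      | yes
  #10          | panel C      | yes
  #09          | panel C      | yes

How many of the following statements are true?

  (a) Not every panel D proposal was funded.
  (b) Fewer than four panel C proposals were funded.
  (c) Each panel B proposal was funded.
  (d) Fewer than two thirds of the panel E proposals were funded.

0

(a) panel D: |A| = 9, |A ∩ B| = 9; needs A ⊄ B (|A ∖ B| ≥ 1) — false.
(b) panel C: |A| = 6, |A ∩ B| = 4; needs |A ∩ B| < 4 — false.
(c) panel B: |A| = 8, |A ∩ B| = 7; needs A ⊆ B, i.e. every element of A is in B (|A ∖ B| = 0) — false.
(d) panel E: |A| = 9, |A ∩ B| = 6; needs |A ∩ B| / |A| < 2/3 — false.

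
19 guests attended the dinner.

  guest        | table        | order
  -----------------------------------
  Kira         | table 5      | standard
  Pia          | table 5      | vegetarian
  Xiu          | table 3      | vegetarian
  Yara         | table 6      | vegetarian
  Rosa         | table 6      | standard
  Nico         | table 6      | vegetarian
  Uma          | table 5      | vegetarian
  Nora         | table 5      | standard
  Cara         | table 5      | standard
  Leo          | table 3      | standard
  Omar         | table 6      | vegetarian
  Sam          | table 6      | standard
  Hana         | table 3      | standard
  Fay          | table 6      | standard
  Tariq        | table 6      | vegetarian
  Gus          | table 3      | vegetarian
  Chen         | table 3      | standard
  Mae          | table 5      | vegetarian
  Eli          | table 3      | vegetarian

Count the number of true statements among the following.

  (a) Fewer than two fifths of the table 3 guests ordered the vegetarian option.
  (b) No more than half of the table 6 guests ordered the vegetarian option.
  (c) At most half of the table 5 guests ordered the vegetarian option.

1

(a) table 3: |A| = 6, |A ∩ B| = 3; needs |A ∩ B| / |A| < 2/5 — false.
(b) table 6: |A| = 7, |A ∩ B| = 4; needs |A ∩ B| ≤ |A ∖ B| — false.
(c) table 5: |A| = 6, |A ∩ B| = 3; needs |A ∩ B| ≤ |A ∖ B| — true.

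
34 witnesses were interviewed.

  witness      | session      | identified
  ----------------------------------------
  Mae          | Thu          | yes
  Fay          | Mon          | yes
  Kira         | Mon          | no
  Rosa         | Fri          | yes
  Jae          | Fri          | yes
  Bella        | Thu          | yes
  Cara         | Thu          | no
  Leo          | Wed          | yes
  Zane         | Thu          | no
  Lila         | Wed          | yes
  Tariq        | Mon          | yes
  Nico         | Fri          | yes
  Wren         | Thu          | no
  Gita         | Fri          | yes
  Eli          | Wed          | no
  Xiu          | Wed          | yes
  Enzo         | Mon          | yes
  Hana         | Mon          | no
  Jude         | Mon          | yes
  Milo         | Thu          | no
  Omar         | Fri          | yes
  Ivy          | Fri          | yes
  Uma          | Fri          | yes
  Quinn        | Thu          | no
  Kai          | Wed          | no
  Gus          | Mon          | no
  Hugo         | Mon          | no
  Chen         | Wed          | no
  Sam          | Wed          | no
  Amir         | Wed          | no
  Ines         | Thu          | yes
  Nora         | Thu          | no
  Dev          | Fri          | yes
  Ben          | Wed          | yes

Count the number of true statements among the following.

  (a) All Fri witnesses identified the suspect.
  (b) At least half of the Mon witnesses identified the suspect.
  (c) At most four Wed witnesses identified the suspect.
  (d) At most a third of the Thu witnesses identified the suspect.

4

(a) Fri: |A| = 8, |A ∩ B| = 8; needs A ⊆ B, i.e. every element of A is in B (|A ∖ B| = 0) — true.
(b) Mon: |A| = 8, |A ∩ B| = 4; needs |A ∩ B| ≥ |A ∖ B| — true.
(c) Wed: |A| = 9, |A ∩ B| = 4; needs |A ∩ B| ≤ 4 — true.
(d) Thu: |A| = 9, |A ∩ B| = 3; needs |A ∩ B| / |A| ≤ 1/3 — true.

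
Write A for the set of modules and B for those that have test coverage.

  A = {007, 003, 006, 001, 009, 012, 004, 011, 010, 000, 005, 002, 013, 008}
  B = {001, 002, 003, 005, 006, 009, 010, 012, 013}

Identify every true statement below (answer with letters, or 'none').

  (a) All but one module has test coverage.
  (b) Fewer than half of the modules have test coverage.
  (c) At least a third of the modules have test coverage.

(c)

|A| = 14, |A ∩ B| = 9, |A ∖ B| = 5.
(a) |A ∖ B| = 1: fails.
(b) |A ∩ B| < |A ∖ B|: fails.
(c) |A ∩ B| / |A| ≥ 1/3: holds.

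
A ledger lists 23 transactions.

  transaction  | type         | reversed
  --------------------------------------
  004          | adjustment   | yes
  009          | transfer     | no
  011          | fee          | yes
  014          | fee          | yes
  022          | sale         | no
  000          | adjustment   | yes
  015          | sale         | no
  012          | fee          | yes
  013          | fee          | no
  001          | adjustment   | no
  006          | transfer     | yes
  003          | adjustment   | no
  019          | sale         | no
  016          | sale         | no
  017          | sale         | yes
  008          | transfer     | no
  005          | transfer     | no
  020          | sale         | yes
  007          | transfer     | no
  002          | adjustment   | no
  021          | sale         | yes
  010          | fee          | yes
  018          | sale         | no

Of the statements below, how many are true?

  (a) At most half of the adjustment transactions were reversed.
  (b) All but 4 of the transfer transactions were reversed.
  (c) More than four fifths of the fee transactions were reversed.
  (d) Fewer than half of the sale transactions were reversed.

3

(a) adjustment: |A| = 5, |A ∩ B| = 2; needs |A ∩ B| ≤ |A ∖ B| — true.
(b) transfer: |A| = 5, |A ∩ B| = 1; needs |A ∖ B| = 4 — true.
(c) fee: |A| = 5, |A ∩ B| = 4; needs |A ∩ B| / |A| > 4/5 — false.
(d) sale: |A| = 8, |A ∩ B| = 3; needs |A ∩ B| < |A ∖ B| — true.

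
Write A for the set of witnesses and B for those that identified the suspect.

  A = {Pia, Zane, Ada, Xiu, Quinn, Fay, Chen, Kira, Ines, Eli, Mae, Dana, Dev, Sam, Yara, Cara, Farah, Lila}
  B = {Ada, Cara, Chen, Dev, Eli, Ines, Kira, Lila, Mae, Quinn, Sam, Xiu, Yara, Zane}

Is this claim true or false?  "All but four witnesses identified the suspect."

'All but four witnesses identified the suspect' holds iff |A ∖ B| = 4.
|A| = 18, |A ∩ B| = 14, |A ∖ B| = 4.
|A ∖ B| = 4, so the statement is true.

True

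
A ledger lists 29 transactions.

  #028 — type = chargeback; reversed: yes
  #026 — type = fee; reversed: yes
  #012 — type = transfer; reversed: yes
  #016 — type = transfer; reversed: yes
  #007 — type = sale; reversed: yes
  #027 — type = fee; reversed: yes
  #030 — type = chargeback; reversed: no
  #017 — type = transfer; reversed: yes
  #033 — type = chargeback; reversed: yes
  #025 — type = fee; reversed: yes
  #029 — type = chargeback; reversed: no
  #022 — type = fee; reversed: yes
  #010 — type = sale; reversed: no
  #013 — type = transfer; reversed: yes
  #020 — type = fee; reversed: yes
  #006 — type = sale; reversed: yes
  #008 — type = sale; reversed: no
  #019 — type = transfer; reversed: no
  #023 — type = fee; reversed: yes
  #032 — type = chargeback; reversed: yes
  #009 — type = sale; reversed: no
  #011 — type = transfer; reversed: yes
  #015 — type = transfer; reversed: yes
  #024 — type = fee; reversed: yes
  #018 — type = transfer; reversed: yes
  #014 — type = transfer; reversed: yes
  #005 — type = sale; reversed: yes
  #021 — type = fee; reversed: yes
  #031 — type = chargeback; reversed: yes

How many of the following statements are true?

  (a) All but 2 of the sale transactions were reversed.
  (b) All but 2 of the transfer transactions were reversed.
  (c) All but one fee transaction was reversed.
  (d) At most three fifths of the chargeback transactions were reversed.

0

(a) sale: |A| = 6, |A ∩ B| = 3; needs |A ∖ B| = 2 — false.
(b) transfer: |A| = 9, |A ∩ B| = 8; needs |A ∖ B| = 2 — false.
(c) fee: |A| = 8, |A ∩ B| = 8; needs |A ∖ B| = 1 — false.
(d) chargeback: |A| = 6, |A ∩ B| = 4; needs |A ∩ B| / |A| ≤ 3/5 — false.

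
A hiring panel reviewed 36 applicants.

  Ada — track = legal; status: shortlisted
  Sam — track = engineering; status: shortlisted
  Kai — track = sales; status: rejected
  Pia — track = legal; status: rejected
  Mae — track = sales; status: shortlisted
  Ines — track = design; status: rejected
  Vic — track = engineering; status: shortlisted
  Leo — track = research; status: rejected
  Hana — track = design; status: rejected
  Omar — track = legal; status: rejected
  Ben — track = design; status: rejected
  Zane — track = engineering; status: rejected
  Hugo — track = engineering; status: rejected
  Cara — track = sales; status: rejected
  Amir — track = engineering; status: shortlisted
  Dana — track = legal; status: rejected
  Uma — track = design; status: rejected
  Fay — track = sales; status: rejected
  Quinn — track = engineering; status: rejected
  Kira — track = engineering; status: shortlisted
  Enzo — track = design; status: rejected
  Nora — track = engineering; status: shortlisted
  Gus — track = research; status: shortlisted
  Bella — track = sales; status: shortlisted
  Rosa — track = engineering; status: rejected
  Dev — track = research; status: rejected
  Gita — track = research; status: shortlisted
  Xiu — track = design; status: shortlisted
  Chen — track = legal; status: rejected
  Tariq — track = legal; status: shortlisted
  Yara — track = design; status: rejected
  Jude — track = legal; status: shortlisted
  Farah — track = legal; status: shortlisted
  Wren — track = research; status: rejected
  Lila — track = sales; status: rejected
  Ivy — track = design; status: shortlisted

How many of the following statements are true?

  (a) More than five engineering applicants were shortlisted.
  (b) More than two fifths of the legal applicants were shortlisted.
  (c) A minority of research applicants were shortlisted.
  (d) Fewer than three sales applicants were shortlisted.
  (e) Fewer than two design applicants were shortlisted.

(a) engineering: |A| = 9, |A ∩ B| = 5; needs |A ∩ B| > 5 — false.
(b) legal: |A| = 8, |A ∩ B| = 4; needs |A ∩ B| / |A| > 2/5 — true.
(c) research: |A| = 5, |A ∩ B| = 2; needs |A ∩ B| < |A ∖ B| — true.
(d) sales: |A| = 6, |A ∩ B| = 2; needs |A ∩ B| < 3 — true.
(e) design: |A| = 8, |A ∩ B| = 2; needs |A ∩ B| < 2 — false.

3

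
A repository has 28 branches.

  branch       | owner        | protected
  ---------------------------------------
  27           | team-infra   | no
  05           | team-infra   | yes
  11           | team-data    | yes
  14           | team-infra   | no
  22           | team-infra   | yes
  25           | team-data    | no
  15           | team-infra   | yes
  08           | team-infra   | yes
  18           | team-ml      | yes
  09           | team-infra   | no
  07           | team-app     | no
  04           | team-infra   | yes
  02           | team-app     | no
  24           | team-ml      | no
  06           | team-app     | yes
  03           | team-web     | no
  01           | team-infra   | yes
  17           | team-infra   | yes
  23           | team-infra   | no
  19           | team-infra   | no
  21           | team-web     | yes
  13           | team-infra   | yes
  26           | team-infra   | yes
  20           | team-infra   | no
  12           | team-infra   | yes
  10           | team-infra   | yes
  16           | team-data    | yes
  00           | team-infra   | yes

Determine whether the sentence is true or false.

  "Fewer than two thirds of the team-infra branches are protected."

The determiner here denotes the relation: |A ∩ B| / |A| < 2/3.
|A| = 18, |A ∩ B| = 12, |A ∖ B| = 6.
|A ∩ B|/|A| = 12/18, so the statement is false.

False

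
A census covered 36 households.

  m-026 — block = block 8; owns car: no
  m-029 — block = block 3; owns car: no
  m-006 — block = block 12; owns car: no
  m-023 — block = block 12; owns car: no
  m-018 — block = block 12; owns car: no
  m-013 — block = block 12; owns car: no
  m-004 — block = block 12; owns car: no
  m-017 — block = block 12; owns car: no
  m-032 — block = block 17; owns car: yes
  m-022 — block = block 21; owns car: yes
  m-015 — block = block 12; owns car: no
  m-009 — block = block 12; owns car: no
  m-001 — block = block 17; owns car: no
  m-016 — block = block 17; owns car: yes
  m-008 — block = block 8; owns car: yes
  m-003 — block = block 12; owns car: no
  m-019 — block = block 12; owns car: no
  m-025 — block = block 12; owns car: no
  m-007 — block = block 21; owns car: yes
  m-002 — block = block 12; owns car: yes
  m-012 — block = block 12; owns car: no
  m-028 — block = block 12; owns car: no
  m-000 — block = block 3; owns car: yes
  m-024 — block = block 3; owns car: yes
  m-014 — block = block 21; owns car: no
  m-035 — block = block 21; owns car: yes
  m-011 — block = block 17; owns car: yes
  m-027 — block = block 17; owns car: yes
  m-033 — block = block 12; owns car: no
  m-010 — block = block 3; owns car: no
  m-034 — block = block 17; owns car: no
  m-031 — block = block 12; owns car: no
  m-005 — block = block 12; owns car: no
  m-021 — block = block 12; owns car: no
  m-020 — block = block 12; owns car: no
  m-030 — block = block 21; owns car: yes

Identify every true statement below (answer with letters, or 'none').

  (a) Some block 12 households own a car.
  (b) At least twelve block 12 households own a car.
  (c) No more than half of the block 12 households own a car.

|A| = 19, |A ∩ B| = 1, |A ∖ B| = 18.
(a) A ∩ B ≠ ∅ (|A ∩ B| ≥ 1): holds.
(b) |A ∩ B| ≥ 12: fails.
(c) |A ∩ B| ≤ |A ∖ B|: holds.

(a), (c)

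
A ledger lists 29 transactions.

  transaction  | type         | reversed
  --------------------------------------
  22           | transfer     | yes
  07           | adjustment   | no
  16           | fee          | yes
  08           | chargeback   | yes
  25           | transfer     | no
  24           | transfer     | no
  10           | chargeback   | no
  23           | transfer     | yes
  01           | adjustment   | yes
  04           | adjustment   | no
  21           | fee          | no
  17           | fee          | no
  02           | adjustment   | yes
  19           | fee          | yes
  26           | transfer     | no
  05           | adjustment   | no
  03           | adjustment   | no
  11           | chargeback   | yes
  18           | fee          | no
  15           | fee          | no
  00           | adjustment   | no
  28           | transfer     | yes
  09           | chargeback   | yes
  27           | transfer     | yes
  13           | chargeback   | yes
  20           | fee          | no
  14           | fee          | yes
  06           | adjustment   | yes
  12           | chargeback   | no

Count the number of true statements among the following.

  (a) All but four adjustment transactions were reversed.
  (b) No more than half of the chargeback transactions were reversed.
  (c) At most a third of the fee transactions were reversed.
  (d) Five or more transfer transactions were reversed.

(a) adjustment: |A| = 8, |A ∩ B| = 3; needs |A ∖ B| = 4 — false.
(b) chargeback: |A| = 6, |A ∩ B| = 4; needs |A ∩ B| ≤ |A ∖ B| — false.
(c) fee: |A| = 8, |A ∩ B| = 3; needs |A ∩ B| / |A| ≤ 1/3 — false.
(d) transfer: |A| = 7, |A ∩ B| = 4; needs |A ∩ B| ≥ 5 — false.

0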